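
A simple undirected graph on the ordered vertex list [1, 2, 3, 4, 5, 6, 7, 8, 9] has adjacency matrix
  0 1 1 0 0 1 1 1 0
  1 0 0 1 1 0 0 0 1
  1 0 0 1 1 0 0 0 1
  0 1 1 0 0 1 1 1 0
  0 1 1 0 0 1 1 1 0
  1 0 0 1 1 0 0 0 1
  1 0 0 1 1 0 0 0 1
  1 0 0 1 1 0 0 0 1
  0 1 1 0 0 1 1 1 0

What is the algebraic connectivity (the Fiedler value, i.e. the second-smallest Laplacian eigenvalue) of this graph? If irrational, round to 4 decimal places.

Each diagonal entry of L is the vertex degree and each off-diagonal entry is -1 where an edge is present, 0 otherwise; in the order [1, 2, 3, 4, 5, 6, 7, 8, 9] the diagonal is [5, 4, 4, 5, 5, 4, 4, 4, 5]. The smallest Laplacian eigenvalue is always 0. The next one, lambda_2 = 4, measures how hard the graph is to disconnect: larger values mean better connectivity. There is one zero in the spectrum, matching the 1 component.

4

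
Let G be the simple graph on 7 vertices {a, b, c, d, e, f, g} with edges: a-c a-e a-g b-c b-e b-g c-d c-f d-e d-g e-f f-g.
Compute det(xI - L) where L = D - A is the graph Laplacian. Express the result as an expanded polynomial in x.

x^7 - 24x^6 + 234x^5 - 1192x^4 + 3357x^3 - 4968x^2 + 3024x

Reading degrees in the order [a, b, c, d, e, f, g] gives [3, 3, 4, 3, 4, 3, 4]; set D = diag(3, 3, 4, 3, 4, 3, 4) and form L = D - A. L has integer entries, so p(x) = det(xI - L) has integer coefficients. Expanding the determinant yields x^7 - 24x^6 + 234x^5 - 1192x^4 + 3357x^3 - 4968x^2 + 3024x. The constant term is 0 because L is singular (the all-ones vector lies in its kernel).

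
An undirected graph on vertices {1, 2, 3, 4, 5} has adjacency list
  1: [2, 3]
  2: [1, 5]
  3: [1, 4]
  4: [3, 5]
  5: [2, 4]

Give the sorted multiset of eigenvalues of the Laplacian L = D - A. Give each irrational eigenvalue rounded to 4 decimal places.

[0, 1.3820, 1.3820, 3.6180, 3.6180]

With the vertex order [1, 2, 3, 4, 5], the degrees are [2, 2, 2, 2, 2], giving D = diag(2, 2, 2, 2, 2) and L = D - A. L is symmetric positive semidefinite, so every eigenvalue is real and nonnegative.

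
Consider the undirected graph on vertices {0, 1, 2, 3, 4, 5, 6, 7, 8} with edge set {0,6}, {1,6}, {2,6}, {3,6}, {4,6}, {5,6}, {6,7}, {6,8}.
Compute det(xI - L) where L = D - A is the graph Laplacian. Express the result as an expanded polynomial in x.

Each diagonal entry of L is the vertex degree and each off-diagonal entry is -1 where an edge is present, 0 otherwise; in the order [0, 1, 2, 3, 4, 5, 6, 7, 8] the diagonal is [1, 1, 1, 1, 1, 1, 8, 1, 1]. Computing det(xI - L) by cofactor expansion (or equivalently via sum-over-permutations) gives x^9 - 16x^8 + 84x^7 - 224x^6 + 350x^5 - 336x^4 + 196x^3 - 64x^2 + 9x. The constant term is 0 because L is singular (the all-ones vector lies in its kernel). The largest eigenvalue, 9, is at most the vertex count 9. The eigenvalues sum to 16, which equals trace(L) = 2|E|.

x^9 - 16x^8 + 84x^7 - 224x^6 + 350x^5 - 336x^4 + 196x^3 - 64x^2 + 9x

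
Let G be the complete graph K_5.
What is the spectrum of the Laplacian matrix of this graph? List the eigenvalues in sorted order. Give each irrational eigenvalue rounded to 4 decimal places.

The graph has 5 vertices and degree multiset [4, 4, 4, 4, 4]; D is the diagonal matrix of degrees and L = D - A. L is symmetric positive semidefinite, so every eigenvalue is real and nonnegative. The single zero eigenvalue shows the graph is connected. The largest eigenvalue, 5, is at most the vertex count 5.

[0, 5, 5, 5, 5]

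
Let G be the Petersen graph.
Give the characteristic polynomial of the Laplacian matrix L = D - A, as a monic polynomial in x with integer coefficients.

The graph has 10 vertices and degree multiset [3, 3, 3, 3, 3, 3, 3, 3, 3, 3]; D is the diagonal matrix of degrees and L = D - A. Computing det(xI - L) by cofactor expansion (or equivalently via sum-over-permutations) gives x^10 - 30x^9 + 390x^8 - 2880x^7 + 13305x^6 - 39882x^5 + 77640x^4 - 94800x^3 + 66000x^2 - 20000x. The coefficient of x^9 equals -trace(L) = -30, matching the sum of degrees. By the matrix-tree theorem the graph has (1/10) * product of the nonzero eigenvalues = 2000 spanning trees. The eigenvalues sum to 30, which equals trace(L) = 2|E|.

x^10 - 30x^9 + 390x^8 - 2880x^7 + 13305x^6 - 39882x^5 + 77640x^4 - 94800x^3 + 66000x^2 - 20000x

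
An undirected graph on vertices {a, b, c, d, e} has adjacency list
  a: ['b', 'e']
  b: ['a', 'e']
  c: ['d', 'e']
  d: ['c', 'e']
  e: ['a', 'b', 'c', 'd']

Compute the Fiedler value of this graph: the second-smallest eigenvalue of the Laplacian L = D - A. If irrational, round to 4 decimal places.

Each diagonal entry of L is the vertex degree and each off-diagonal entry is -1 where an edge is present, 0 otherwise; in the order [a, b, c, d, e] the diagonal is [2, 2, 2, 2, 4]. The smallest Laplacian eigenvalue is always 0. The next one, lambda_2 = 1, measures how hard the graph is to disconnect: larger values mean better connectivity.

1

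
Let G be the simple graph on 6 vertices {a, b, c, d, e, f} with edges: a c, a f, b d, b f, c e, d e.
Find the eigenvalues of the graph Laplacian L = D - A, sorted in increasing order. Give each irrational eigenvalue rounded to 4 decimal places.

Reading degrees in the order [a, b, c, d, e, f] gives [2, 2, 2, 2, 2, 2]; set D = diag(2, 2, 2, 2, 2, 2) and form L = D - A. The multiplicity of 0 as a Laplacian eigenvalue equals the number of connected components. The eigenvalues sum to 12, which equals trace(L) = 2|E|.

[0, 1, 1, 3, 3, 4]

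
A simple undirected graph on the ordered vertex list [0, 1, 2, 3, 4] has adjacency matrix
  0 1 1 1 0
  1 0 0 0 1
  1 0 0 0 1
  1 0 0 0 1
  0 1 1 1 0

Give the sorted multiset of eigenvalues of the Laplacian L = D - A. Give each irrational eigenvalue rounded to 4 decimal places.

[0, 2, 2, 3, 5]

Each diagonal entry of L is the vertex degree and each off-diagonal entry is -1 where an edge is present, 0 otherwise; in the order [0, 1, 2, 3, 4] the diagonal is [3, 2, 2, 2, 3]. The multiplicity of 0 as a Laplacian eigenvalue equals the number of connected components. By the matrix-tree theorem the graph has (1/5) * product of the nonzero eigenvalues = 12 spanning trees. The eigenvalues sum to 12, which equals trace(L) = 2|E|.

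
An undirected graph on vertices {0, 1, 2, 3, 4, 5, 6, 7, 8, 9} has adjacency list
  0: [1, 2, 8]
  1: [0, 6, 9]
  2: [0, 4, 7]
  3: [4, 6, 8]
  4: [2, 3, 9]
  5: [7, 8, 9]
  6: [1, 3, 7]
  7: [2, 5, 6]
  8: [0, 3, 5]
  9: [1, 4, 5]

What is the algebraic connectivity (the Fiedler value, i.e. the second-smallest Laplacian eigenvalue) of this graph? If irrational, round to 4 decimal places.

Reading degrees in the order [0, 1, 2, 3, 4, 5, 6, 7, 8, 9] gives [3, 3, 3, 3, 3, 3, 3, 3, 3, 3]; set D = diag(3, 3, 3, 3, 3, 3, 3, 3, 3, 3) and form L = D - A. The smallest Laplacian eigenvalue is always 0. The next one, lambda_2 = 2, measures how hard the graph is to disconnect: larger values mean better connectivity.

2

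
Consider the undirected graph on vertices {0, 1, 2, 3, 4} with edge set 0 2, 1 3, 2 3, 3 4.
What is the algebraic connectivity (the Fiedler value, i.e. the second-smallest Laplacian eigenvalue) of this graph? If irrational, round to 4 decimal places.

0.5188

With the vertex order [0, 1, 2, 3, 4], the degrees are [1, 1, 2, 3, 1], giving D = diag(1, 1, 2, 3, 1) and L = D - A. Computing the eigenvalues of L and sorting gives [0, 0.5188, 1, 2.3111, 4.1701]. The Fiedler value lambda_2 = 0.5188 is strictly positive, so the graph is connected. By the matrix-tree theorem the graph has (1/5) * product of the nonzero eigenvalues = 1 spanning tree.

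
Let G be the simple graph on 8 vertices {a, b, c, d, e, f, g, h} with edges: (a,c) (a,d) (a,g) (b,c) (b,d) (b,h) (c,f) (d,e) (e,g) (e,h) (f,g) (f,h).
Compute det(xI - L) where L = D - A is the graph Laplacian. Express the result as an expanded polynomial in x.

x^8 - 24x^7 + 240x^6 - 1296x^5 + 4080x^4 - 7488x^3 + 7424x^2 - 3072x

Reading degrees in the order [a, b, c, d, e, f, g, h] gives [3, 3, 3, 3, 3, 3, 3, 3]; set D = diag(3, 3, 3, 3, 3, 3, 3, 3) and form L = D - A. Computing det(xI - L) by cofactor expansion (or equivalently via sum-over-permutations) gives x^8 - 24x^7 + 240x^6 - 1296x^5 + 4080x^4 - 7488x^3 + 7424x^2 - 3072x. The coefficient of x^7 equals -trace(L) = -24, matching the sum of degrees.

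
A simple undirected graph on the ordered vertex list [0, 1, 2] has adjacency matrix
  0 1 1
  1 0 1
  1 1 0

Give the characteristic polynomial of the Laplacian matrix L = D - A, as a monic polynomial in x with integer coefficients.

x^3 - 6x^2 + 9x

With the vertex order [0, 1, 2], the degrees are [2, 2, 2], giving D = diag(2, 2, 2) and L = D - A. Computing det(xI - L) by cofactor expansion (or equivalently via sum-over-permutations) gives x^3 - 6x^2 + 9x. The coefficient of x^2 equals -trace(L) = -6, matching the sum of degrees.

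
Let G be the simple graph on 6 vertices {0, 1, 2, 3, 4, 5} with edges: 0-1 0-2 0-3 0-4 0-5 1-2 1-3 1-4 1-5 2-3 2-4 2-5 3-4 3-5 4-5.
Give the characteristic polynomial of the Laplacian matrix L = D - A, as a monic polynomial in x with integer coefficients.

x^6 - 30x^5 + 360x^4 - 2160x^3 + 6480x^2 - 7776x

Each diagonal entry of L is the vertex degree and each off-diagonal entry is -1 where an edge is present, 0 otherwise; in the order [0, 1, 2, 3, 4, 5] the diagonal is [5, 5, 5, 5, 5, 5]. The eigenvalues of L are [0, 6, 6, 6, 6, 6]; the characteristic polynomial is the product of (x - lambda_i), which multiplies out to x^6 - 30x^5 + 360x^4 - 2160x^3 + 6480x^2 - 7776x. The coefficient of x^5 equals -trace(L) = -30, matching the sum of degrees. The largest eigenvalue, 6, is at most the vertex count 6. There is one zero in the spectrum, matching the 1 component.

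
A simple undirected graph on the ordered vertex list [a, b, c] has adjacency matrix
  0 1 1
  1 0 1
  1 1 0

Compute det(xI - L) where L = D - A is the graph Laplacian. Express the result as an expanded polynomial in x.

Reading degrees in the order [a, b, c] gives [2, 2, 2]; set D = diag(2, 2, 2) and form L = D - A. Computing det(xI - L) by cofactor expansion (or equivalently via sum-over-permutations) gives x^3 - 6x^2 + 9x. Since p(0) = det(-L) = 0, x divides p(x). There is one zero in the spectrum, matching the 1 component.

x^3 - 6x^2 + 9x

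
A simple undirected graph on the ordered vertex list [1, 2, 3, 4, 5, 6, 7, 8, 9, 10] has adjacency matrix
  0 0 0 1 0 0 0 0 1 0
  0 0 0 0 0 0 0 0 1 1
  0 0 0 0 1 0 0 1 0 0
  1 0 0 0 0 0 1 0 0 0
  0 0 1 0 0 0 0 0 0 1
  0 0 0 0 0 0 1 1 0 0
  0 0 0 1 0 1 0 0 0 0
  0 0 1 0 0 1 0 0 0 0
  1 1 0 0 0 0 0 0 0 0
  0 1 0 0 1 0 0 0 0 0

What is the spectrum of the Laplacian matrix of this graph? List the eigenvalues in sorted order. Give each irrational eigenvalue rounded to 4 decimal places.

With the vertex order [1, 2, 3, 4, 5, 6, 7, 8, 9, 10], the degrees are [2, 2, 2, 2, 2, 2, 2, 2, 2, 2], giving D = diag(2, 2, 2, 2, 2, 2, 2, 2, 2, 2) and L = D - A. Since every row of L sums to 0, the all-ones vector is in the kernel and 0 is an eigenvalue. The single zero eigenvalue shows the graph is connected.

[0, 0.3820, 0.3820, 1.3820, 1.3820, 2.6180, 2.6180, 3.6180, 3.6180, 4]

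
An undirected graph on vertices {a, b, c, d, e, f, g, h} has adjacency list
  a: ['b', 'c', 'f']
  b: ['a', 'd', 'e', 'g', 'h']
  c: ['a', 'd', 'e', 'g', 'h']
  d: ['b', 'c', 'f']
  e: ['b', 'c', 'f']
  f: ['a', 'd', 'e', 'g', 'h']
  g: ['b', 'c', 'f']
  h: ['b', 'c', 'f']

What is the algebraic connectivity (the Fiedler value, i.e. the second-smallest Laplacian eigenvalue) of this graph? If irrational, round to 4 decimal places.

3

Reading degrees in the order [a, b, c, d, e, f, g, h] gives [3, 5, 5, 3, 3, 5, 3, 3]; set D = diag(3, 5, 5, 3, 3, 5, 3, 3) and form L = D - A. Computing the eigenvalues of L and sorting gives [0, 3, 3, 3, 3, 5, 5, 8]. The Fiedler value lambda_2 = 3 is strictly positive, so the graph is connected.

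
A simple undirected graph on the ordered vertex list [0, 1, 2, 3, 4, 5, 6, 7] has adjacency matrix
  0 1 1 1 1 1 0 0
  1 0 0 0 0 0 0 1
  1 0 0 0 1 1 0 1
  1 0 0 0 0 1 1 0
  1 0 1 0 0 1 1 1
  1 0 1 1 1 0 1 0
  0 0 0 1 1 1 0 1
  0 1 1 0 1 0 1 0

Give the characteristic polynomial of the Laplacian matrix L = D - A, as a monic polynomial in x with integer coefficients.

Reading degrees in the order [0, 1, 2, 3, 4, 5, 6, 7] gives [5, 2, 4, 3, 5, 5, 4, 4]; set D = diag(5, 2, 4, 3, 5, 5, 4, 4) and form L = D - A. L has integer entries, so p(x) = det(xI - L) has integer coefficients. Expanding the determinant yields x^8 - 32x^7 + 428x^6 - 3092x^5 + 12984x^4 - 31562x^3 + 40927x^2 - 21712x. Since p(0) = det(-L) = 0, x divides p(x). There is one zero in the spectrum, matching the 1 component. The eigenvalues sum to 32, which equals trace(L) = 2|E|.

x^8 - 32x^7 + 428x^6 - 3092x^5 + 12984x^4 - 31562x^3 + 40927x^2 - 21712x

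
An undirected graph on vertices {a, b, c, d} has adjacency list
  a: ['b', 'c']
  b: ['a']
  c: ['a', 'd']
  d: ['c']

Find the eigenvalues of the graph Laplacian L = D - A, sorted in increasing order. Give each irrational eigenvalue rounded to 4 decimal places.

With the vertex order [a, b, c, d], the degrees are [2, 1, 2, 1], giving D = diag(2, 1, 2, 1) and L = D - A. Since every row of L sums to 0, the all-ones vector is in the kernel and 0 is an eigenvalue. By the matrix-tree theorem the graph has (1/4) * product of the nonzero eigenvalues = 1 spanning tree.

[0, 0.5858, 2, 3.4142]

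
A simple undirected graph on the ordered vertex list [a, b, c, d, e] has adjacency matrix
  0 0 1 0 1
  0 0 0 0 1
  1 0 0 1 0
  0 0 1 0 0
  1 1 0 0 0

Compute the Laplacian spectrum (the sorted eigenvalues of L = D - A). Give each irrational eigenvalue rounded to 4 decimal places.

Reading degrees in the order [a, b, c, d, e] gives [2, 1, 2, 1, 2]; set D = diag(2, 1, 2, 1, 2) and form L = D - A. Since every row of L sums to 0, the all-ones vector is in the kernel and 0 is an eigenvalue. The eigenvalues sum to 8, which equals trace(L) = 2|E|.

[0, 0.3820, 1.3820, 2.6180, 3.6180]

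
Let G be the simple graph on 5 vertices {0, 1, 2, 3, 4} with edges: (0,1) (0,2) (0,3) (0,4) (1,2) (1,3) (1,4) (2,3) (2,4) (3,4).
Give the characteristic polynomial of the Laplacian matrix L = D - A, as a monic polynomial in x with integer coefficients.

With the vertex order [0, 1, 2, 3, 4], the degrees are [4, 4, 4, 4, 4], giving D = diag(4, 4, 4, 4, 4) and L = D - A. Computing det(xI - L) by cofactor expansion (or equivalently via sum-over-permutations) gives x^5 - 20x^4 + 150x^3 - 500x^2 + 625x. Since p(0) = det(-L) = 0, x divides p(x). The eigenvalues sum to 20, which equals trace(L) = 2|E|.

x^5 - 20x^4 + 150x^3 - 500x^2 + 625x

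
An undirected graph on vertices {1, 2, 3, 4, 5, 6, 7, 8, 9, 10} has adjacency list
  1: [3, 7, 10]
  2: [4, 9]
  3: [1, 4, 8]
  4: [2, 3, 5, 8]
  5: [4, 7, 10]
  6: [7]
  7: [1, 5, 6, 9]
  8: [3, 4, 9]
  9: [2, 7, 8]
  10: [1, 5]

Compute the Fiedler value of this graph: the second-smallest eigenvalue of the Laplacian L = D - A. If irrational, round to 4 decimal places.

With the vertex order [1, 2, 3, 4, 5, 6, 7, 8, 9, 10], the degrees are [3, 2, 3, 4, 3, 1, 4, 3, 3, 2], giving D = diag(3, 2, 3, 4, 3, 1, 4, 3, 3, 2) and L = D - A. The smallest Laplacian eigenvalue is always 0. The next one, lambda_2 = 0.7357, measures how hard the graph is to disconnect: larger values mean better connectivity. The largest eigenvalue, 5.6937, is at most the vertex count 10.

0.7357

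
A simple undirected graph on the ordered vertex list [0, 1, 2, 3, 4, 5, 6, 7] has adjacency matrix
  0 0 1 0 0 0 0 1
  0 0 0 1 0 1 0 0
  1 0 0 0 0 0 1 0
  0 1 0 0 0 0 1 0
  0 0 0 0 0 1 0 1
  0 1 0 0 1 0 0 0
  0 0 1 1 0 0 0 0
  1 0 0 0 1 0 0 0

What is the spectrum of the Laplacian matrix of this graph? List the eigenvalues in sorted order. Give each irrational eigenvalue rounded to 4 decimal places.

[0, 0.5858, 0.5858, 2, 2, 3.4142, 3.4142, 4]

With the vertex order [0, 1, 2, 3, 4, 5, 6, 7], the degrees are [2, 2, 2, 2, 2, 2, 2, 2], giving D = diag(2, 2, 2, 2, 2, 2, 2, 2) and L = D - A. Since every row of L sums to 0, the all-ones vector is in the kernel and 0 is an eigenvalue. The single zero eigenvalue shows the graph is connected.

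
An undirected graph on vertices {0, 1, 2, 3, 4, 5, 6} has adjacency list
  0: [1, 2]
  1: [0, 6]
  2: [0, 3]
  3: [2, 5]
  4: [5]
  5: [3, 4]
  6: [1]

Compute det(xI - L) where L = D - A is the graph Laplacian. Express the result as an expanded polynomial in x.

With the vertex order [0, 1, 2, 3, 4, 5, 6], the degrees are [2, 2, 2, 2, 1, 2, 1], giving D = diag(2, 2, 2, 2, 1, 2, 1) and L = D - A. Computing det(xI - L) by cofactor expansion (or equivalently via sum-over-permutations) gives x^7 - 12x^6 + 55x^5 - 120x^4 + 126x^3 - 56x^2 + 7x. The coefficient of x^6 equals -trace(L) = -12, matching the sum of degrees. There is one zero in the spectrum, matching the 1 component.

x^7 - 12x^6 + 55x^5 - 120x^4 + 126x^3 - 56x^2 + 7x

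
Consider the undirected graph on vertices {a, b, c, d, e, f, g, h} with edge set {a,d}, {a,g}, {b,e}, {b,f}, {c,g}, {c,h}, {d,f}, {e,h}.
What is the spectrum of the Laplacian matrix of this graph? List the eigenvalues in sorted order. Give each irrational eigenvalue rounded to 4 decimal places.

[0, 0.5858, 0.5858, 2, 2, 3.4142, 3.4142, 4]

With the vertex order [a, b, c, d, e, f, g, h], the degrees are [2, 2, 2, 2, 2, 2, 2, 2], giving D = diag(2, 2, 2, 2, 2, 2, 2, 2) and L = D - A. L is symmetric positive semidefinite, so every eigenvalue is real and nonnegative.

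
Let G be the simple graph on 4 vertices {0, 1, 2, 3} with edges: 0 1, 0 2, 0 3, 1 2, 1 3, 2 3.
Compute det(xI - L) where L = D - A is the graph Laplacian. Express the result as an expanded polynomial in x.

x^4 - 12x^3 + 48x^2 - 64x

With the vertex order [0, 1, 2, 3], the degrees are [3, 3, 3, 3], giving D = diag(3, 3, 3, 3) and L = D - A. The eigenvalues of L are [0, 4, 4, 4]; the characteristic polynomial is the product of (x - lambda_i), which multiplies out to x^4 - 12x^3 + 48x^2 - 64x. Since p(0) = det(-L) = 0, x divides p(x). By the matrix-tree theorem the graph has (1/4) * product of the nonzero eigenvalues = 16 spanning trees. There is one zero in the spectrum, matching the 1 component.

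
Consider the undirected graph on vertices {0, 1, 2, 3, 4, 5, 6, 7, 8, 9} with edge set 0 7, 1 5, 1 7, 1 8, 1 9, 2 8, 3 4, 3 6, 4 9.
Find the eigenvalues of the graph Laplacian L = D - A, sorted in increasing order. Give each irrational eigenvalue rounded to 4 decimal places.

[0, 0.1655, 0.3820, 0.6815, 1, 2, 2.4314, 2.6180, 3.4768, 5.2448]

With the vertex order [0, 1, 2, 3, 4, 5, 6, 7, 8, 9], the degrees are [1, 4, 1, 2, 2, 1, 1, 2, 2, 2], giving D = diag(1, 4, 1, 2, 2, 1, 1, 2, 2, 2) and L = D - A. The multiplicity of 0 as a Laplacian eigenvalue equals the number of connected components. The eigenvalues sum to 18, which equals trace(L) = 2|E|.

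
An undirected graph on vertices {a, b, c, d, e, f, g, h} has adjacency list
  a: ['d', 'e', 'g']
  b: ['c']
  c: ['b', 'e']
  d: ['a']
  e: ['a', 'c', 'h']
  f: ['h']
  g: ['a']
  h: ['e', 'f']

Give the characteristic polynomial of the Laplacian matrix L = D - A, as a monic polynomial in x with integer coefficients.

Each diagonal entry of L is the vertex degree and each off-diagonal entry is -1 where an edge is present, 0 otherwise; in the order [a, b, c, d, e, f, g, h] the diagonal is [3, 1, 2, 1, 3, 1, 1, 2]. L has integer entries, so p(x) = det(xI - L) has integer coefficients. Expanding the determinant yields x^8 - 14x^7 + 76x^6 - 204x^5 + 286x^4 - 204x^3 + 67x^2 - 8x. Since p(0) = det(-L) = 0, x divides p(x). By the matrix-tree theorem the graph has (1/8) * product of the nonzero eigenvalues = 1 spanning tree. The eigenvalues sum to 14, which equals trace(L) = 2|E|.

x^8 - 14x^7 + 76x^6 - 204x^5 + 286x^4 - 204x^3 + 67x^2 - 8x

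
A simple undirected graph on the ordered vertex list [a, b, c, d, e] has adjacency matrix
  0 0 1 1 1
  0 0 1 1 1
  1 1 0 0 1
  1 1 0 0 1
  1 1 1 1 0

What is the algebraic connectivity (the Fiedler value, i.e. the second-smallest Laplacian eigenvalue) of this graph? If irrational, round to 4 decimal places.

3

Reading degrees in the order [a, b, c, d, e] gives [3, 3, 3, 3, 4]; set D = diag(3, 3, 3, 3, 4) and form L = D - A. The smallest Laplacian eigenvalue is always 0. The next one, lambda_2 = 3, measures how hard the graph is to disconnect: larger values mean better connectivity.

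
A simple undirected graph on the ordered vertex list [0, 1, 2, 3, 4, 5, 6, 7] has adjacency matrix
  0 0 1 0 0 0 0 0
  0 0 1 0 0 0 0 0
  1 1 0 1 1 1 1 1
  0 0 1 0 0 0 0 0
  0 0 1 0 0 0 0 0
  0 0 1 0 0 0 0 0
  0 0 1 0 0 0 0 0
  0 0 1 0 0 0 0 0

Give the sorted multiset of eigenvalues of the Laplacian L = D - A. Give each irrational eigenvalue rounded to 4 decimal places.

Reading degrees in the order [0, 1, 2, 3, 4, 5, 6, 7] gives [1, 1, 7, 1, 1, 1, 1, 1]; set D = diag(1, 1, 7, 1, 1, 1, 1, 1) and form L = D - A. The multiplicity of 0 as a Laplacian eigenvalue equals the number of connected components. The largest eigenvalue, 8, is at most the vertex count 8.

[0, 1, 1, 1, 1, 1, 1, 8]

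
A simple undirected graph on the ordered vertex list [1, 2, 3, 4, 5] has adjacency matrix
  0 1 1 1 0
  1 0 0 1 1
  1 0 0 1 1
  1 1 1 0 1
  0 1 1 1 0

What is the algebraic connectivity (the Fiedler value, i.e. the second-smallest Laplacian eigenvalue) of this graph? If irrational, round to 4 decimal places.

Each diagonal entry of L is the vertex degree and each off-diagonal entry is -1 where an edge is present, 0 otherwise; in the order [1, 2, 3, 4, 5] the diagonal is [3, 3, 3, 4, 3]. The smallest Laplacian eigenvalue is always 0. The next one, lambda_2 = 3, measures how hard the graph is to disconnect: larger values mean better connectivity.

3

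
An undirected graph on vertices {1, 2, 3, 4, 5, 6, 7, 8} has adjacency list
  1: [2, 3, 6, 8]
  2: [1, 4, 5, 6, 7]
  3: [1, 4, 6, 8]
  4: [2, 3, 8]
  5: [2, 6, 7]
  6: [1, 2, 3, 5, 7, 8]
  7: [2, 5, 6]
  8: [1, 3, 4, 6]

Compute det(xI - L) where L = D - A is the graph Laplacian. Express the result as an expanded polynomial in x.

Each diagonal entry of L is the vertex degree and each off-diagonal entry is -1 where an edge is present, 0 otherwise; in the order [1, 2, 3, 4, 5, 6, 7, 8] the diagonal is [4, 5, 4, 3, 3, 6, 3, 4]. L has integer entries, so p(x) = det(xI - L) has integer coefficients. Expanding the determinant yields x^8 - 32x^7 + 428x^6 - 3094x^5 + 13011x^4 - 31666x^3 + 40968x^2 - 21440x. Since p(0) = det(-L) = 0, x divides p(x). The largest eigenvalue, 7.2540, is at most the vertex count 8. There is one zero in the spectrum, matching the 1 component.

x^8 - 32x^7 + 428x^6 - 3094x^5 + 13011x^4 - 31666x^3 + 40968x^2 - 21440x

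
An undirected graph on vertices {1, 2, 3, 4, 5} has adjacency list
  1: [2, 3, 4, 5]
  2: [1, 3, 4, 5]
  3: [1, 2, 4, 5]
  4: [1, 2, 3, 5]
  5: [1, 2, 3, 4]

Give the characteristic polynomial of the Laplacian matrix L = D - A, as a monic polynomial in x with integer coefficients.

With the vertex order [1, 2, 3, 4, 5], the degrees are [4, 4, 4, 4, 4], giving D = diag(4, 4, 4, 4, 4) and L = D - A. Computing det(xI - L) by cofactor expansion (or equivalently via sum-over-permutations) gives x^5 - 20x^4 + 150x^3 - 500x^2 + 625x. The constant term is 0 because L is singular (the all-ones vector lies in its kernel). The eigenvalues sum to 20, which equals trace(L) = 2|E|. By the matrix-tree theorem the graph has (1/5) * product of the nonzero eigenvalues = 125 spanning trees.

x^5 - 20x^4 + 150x^3 - 500x^2 + 625x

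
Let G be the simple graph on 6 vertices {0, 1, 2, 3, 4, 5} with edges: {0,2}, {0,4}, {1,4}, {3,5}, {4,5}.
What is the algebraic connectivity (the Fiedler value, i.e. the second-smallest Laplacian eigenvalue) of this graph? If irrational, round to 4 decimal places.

Each diagonal entry of L is the vertex degree and each off-diagonal entry is -1 where an edge is present, 0 otherwise; in the order [0, 1, 2, 3, 4, 5] the diagonal is [2, 1, 1, 1, 3, 2]. The sorted Laplacian eigenvalues are [0, 0.3820, 0.6972, 2, 2.6180, 4.3028]; the algebraic connectivity is the second entry, 0.3820. The eigenvalues sum to 10, which equals trace(L) = 2|E|.

0.3820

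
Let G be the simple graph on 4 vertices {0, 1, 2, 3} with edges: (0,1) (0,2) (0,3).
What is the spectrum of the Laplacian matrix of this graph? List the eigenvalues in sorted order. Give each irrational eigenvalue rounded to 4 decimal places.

[0, 1, 1, 4]

Reading degrees in the order [0, 1, 2, 3] gives [3, 1, 1, 1]; set D = diag(3, 1, 1, 1) and form L = D - A. Diagonalising L (or applying a numerical eigensolver to the 4x4 matrix) gives the spectrum above. The single zero eigenvalue shows the graph is connected.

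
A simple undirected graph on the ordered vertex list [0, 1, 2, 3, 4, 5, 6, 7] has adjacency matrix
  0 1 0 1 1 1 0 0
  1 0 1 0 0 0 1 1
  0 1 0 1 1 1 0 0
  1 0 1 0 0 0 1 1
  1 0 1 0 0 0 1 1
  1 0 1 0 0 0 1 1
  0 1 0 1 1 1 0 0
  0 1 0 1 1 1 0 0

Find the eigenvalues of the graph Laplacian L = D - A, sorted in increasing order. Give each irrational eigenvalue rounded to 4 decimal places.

Each diagonal entry of L is the vertex degree and each off-diagonal entry is -1 where an edge is present, 0 otherwise; in the order [0, 1, 2, 3, 4, 5, 6, 7] the diagonal is [4, 4, 4, 4, 4, 4, 4, 4]. The multiplicity of 0 as a Laplacian eigenvalue equals the number of connected components. The largest eigenvalue, 8, is at most the vertex count 8. The eigenvalues sum to 32, which equals trace(L) = 2|E|.

[0, 4, 4, 4, 4, 4, 4, 8]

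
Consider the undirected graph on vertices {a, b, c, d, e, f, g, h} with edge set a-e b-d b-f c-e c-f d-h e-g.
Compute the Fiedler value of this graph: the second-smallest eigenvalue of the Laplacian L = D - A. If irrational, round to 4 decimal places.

0.1667

Reading degrees in the order [a, b, c, d, e, f, g, h] gives [1, 2, 2, 2, 3, 2, 1, 1]; set D = diag(1, 2, 2, 2, 3, 2, 1, 1) and form L = D - A. Computing the eigenvalues of L and sorting gives [0, 0.1667, 0.7276, 1, 1.6353, 2.6729, 3.5643, 4.2332]. The Fiedler value lambda_2 = 0.1667 is strictly positive, so the graph is connected. The largest eigenvalue, 4.2332, is at most the vertex count 8. By the matrix-tree theorem the graph has (1/8) * product of the nonzero eigenvalues = 1 spanning tree.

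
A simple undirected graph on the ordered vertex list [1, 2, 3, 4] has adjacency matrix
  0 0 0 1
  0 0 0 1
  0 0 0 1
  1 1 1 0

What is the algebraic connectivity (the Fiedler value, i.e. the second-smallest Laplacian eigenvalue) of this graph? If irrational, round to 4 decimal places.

With the vertex order [1, 2, 3, 4], the degrees are [1, 1, 1, 3], giving D = diag(1, 1, 1, 3) and L = D - A. Computing the eigenvalues of L and sorting gives [0, 1, 1, 4]. The Fiedler value lambda_2 = 1 is strictly positive, so the graph is connected. By the matrix-tree theorem the graph has (1/4) * product of the nonzero eigenvalues = 1 spanning tree.

1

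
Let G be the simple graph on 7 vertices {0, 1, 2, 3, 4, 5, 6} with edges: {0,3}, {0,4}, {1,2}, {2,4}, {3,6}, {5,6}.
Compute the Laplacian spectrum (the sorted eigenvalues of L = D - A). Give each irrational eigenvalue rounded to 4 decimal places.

Each diagonal entry of L is the vertex degree and each off-diagonal entry is -1 where an edge is present, 0 otherwise; in the order [0, 1, 2, 3, 4, 5, 6] the diagonal is [2, 1, 2, 2, 2, 1, 2]. Diagonalising L (or applying a numerical eigensolver to the 7x7 matrix) gives the spectrum above. By the matrix-tree theorem the graph has (1/7) * product of the nonzero eigenvalues = 1 spanning tree.

[0, 0.1981, 0.7530, 1.5550, 2.4450, 3.2470, 3.8019]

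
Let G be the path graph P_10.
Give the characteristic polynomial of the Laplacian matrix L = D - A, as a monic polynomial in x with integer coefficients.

x^10 - 18x^9 + 136x^8 - 560x^7 + 1365x^6 - 2002x^5 + 1716x^4 - 792x^3 + 165x^2 - 10x

The graph has 10 vertices and degree multiset [2, 2, 2, 2, 2, 2, 2, 2, 1, 1]; D is the diagonal matrix of degrees and L = D - A. L has integer entries, so p(x) = det(xI - L) has integer coefficients. Expanding the determinant yields x^10 - 18x^9 + 136x^8 - 560x^7 + 1365x^6 - 2002x^5 + 1716x^4 - 792x^3 + 165x^2 - 10x. The coefficient of x^9 equals -trace(L) = -18, matching the sum of degrees. There is one zero in the spectrum, matching the 1 component.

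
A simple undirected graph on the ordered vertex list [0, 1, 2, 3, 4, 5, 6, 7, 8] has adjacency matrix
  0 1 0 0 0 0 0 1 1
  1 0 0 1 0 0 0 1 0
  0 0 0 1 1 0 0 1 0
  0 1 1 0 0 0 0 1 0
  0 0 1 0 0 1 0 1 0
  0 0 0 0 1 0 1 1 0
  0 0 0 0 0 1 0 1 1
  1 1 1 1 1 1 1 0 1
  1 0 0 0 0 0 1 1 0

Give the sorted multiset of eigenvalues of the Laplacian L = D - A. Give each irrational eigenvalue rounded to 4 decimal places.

[0, 1.5858, 1.5858, 3, 3, 4.4142, 4.4142, 5, 9]

Reading degrees in the order [0, 1, 2, 3, 4, 5, 6, 7, 8] gives [3, 3, 3, 3, 3, 3, 3, 8, 3]; set D = diag(3, 3, 3, 3, 3, 3, 3, 8, 3) and form L = D - A. The multiplicity of 0 as a Laplacian eigenvalue equals the number of connected components. The eigenvalues sum to 32, which equals trace(L) = 2|E|. By the matrix-tree theorem the graph has (1/9) * product of the nonzero eigenvalues = 2205 spanning trees.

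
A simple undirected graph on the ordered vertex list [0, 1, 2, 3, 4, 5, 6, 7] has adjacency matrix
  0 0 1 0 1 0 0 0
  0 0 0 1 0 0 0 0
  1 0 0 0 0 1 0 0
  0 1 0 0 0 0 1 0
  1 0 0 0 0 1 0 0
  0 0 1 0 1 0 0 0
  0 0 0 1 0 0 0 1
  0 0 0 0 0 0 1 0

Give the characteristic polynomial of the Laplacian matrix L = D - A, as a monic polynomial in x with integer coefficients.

x^8 - 14x^7 + 78x^6 - 220x^5 + 328x^4 - 240x^3 + 64x^2

Reading degrees in the order [0, 1, 2, 3, 4, 5, 6, 7] gives [2, 1, 2, 2, 2, 2, 2, 1]; set D = diag(2, 1, 2, 2, 2, 2, 2, 1) and form L = D - A. Computing det(xI - L) by cofactor expansion (or equivalently via sum-over-permutations) gives x^8 - 14x^7 + 78x^6 - 220x^5 + 328x^4 - 240x^3 + 64x^2. The coefficient of x^7 equals -trace(L) = -14, matching the sum of degrees. There are 2 zeros in the spectrum, matching the 2 components. The largest eigenvalue, 4, is at most the vertex count 8.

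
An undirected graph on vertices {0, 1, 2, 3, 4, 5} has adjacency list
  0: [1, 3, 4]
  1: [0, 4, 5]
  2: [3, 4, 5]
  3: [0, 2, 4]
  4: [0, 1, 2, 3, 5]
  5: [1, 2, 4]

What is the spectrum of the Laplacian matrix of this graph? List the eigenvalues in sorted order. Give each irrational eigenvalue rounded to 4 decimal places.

[0, 2.3820, 2.3820, 4.6180, 4.6180, 6]

With the vertex order [0, 1, 2, 3, 4, 5], the degrees are [3, 3, 3, 3, 5, 3], giving D = diag(3, 3, 3, 3, 5, 3) and L = D - A. L is symmetric positive semidefinite, so every eigenvalue is real and nonnegative. The single zero eigenvalue shows the graph is connected. The largest eigenvalue, 6, is at most the vertex count 6. There is one zero in the spectrum, matching the 1 component.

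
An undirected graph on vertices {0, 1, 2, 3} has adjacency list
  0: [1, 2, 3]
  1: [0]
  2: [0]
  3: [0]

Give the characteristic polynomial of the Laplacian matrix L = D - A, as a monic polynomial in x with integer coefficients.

x^4 - 6x^3 + 9x^2 - 4x

With the vertex order [0, 1, 2, 3], the degrees are [3, 1, 1, 1], giving D = diag(3, 1, 1, 1) and L = D - A. The eigenvalues of L are [0, 1, 1, 4]; the characteristic polynomial is the product of (x - lambda_i), which multiplies out to x^4 - 6x^3 + 9x^2 - 4x. The coefficient of x^3 equals -trace(L) = -6, matching the sum of degrees. By the matrix-tree theorem the graph has (1/4) * product of the nonzero eigenvalues = 1 spanning tree.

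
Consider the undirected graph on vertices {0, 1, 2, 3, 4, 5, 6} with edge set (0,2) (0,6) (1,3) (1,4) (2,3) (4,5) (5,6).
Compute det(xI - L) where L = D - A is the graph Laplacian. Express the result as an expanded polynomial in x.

x^7 - 14x^6 + 77x^5 - 210x^4 + 294x^3 - 196x^2 + 49x

Reading degrees in the order [0, 1, 2, 3, 4, 5, 6] gives [2, 2, 2, 2, 2, 2, 2]; set D = diag(2, 2, 2, 2, 2, 2, 2) and form L = D - A. Computing det(xI - L) by cofactor expansion (or equivalently via sum-over-permutations) gives x^7 - 14x^6 + 77x^5 - 210x^4 + 294x^3 - 196x^2 + 49x. The constant term is 0 because L is singular (the all-ones vector lies in its kernel).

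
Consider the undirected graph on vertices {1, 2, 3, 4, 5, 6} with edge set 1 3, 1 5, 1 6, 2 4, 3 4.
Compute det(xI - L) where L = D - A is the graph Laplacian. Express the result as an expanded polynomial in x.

Reading degrees in the order [1, 2, 3, 4, 5, 6] gives [3, 1, 2, 2, 1, 1]; set D = diag(3, 1, 2, 2, 1, 1) and form L = D - A. L has integer entries, so p(x) = det(xI - L) has integer coefficients. Expanding the determinant yields x^6 - 10x^5 + 35x^4 - 52x^3 + 32x^2 - 6x. Since p(0) = det(-L) = 0, x divides p(x). The eigenvalues sum to 10, which equals trace(L) = 2|E|. There is one zero in the spectrum, matching the 1 component.

x^6 - 10x^5 + 35x^4 - 52x^3 + 32x^2 - 6x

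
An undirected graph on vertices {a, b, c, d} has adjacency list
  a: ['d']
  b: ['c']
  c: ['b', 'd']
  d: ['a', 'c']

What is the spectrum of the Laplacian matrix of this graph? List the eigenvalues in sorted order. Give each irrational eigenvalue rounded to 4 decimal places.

[0, 0.5858, 2, 3.4142]

Reading degrees in the order [a, b, c, d] gives [1, 1, 2, 2]; set D = diag(1, 1, 2, 2) and form L = D - A. Diagonalising L (or applying a numerical eigensolver to the 4x4 matrix) gives the spectrum above. The single zero eigenvalue shows the graph is connected.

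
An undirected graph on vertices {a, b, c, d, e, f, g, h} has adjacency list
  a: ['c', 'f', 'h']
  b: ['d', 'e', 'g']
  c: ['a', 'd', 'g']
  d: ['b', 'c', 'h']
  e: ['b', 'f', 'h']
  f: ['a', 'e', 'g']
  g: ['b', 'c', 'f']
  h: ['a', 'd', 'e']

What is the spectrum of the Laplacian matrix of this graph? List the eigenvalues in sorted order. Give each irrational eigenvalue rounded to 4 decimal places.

[0, 2, 2, 2, 4, 4, 4, 6]

Reading degrees in the order [a, b, c, d, e, f, g, h] gives [3, 3, 3, 3, 3, 3, 3, 3]; set D = diag(3, 3, 3, 3, 3, 3, 3, 3) and form L = D - A. The multiplicity of 0 as a Laplacian eigenvalue equals the number of connected components. There is one zero in the spectrum, matching the 1 component. By the matrix-tree theorem the graph has (1/8) * product of the nonzero eigenvalues = 384 spanning trees.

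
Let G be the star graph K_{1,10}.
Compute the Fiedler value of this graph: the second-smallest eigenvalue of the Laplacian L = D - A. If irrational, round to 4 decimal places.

The graph has 11 vertices and degree multiset [10, 1, 1, 1, 1, 1, 1, 1, 1, 1, 1]; D is the diagonal matrix of degrees and L = D - A. The smallest Laplacian eigenvalue is always 0. The next one, lambda_2 = 1, measures how hard the graph is to disconnect: larger values mean better connectivity. The eigenvalues sum to 20, which equals trace(L) = 2|E|.

1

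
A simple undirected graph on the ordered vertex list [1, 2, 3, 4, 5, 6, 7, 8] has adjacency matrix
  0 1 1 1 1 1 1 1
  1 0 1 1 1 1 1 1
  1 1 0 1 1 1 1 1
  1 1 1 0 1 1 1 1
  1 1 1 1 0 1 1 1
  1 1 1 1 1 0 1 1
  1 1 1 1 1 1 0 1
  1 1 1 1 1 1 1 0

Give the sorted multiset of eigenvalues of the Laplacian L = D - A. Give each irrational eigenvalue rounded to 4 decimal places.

With the vertex order [1, 2, 3, 4, 5, 6, 7, 8], the degrees are [7, 7, 7, 7, 7, 7, 7, 7], giving D = diag(7, 7, 7, 7, 7, 7, 7, 7) and L = D - A. Diagonalising L (or applying a numerical eigensolver to the 8x8 matrix) gives the spectrum above. The single zero eigenvalue shows the graph is connected. By the matrix-tree theorem the graph has (1/8) * product of the nonzero eigenvalues = 262144 spanning trees. The largest eigenvalue, 8, is at most the vertex count 8.

[0, 8, 8, 8, 8, 8, 8, 8]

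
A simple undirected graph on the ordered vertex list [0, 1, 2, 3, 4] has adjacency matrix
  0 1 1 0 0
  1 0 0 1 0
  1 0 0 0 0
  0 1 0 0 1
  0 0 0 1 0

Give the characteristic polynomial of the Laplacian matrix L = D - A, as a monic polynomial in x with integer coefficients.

With the vertex order [0, 1, 2, 3, 4], the degrees are [2, 2, 1, 2, 1], giving D = diag(2, 2, 1, 2, 1) and L = D - A. L has integer entries, so p(x) = det(xI - L) has integer coefficients. Expanding the determinant yields x^5 - 8x^4 + 21x^3 - 20x^2 + 5x. The constant term is 0 because L is singular (the all-ones vector lies in its kernel). The largest eigenvalue, 3.6180, is at most the vertex count 5. The eigenvalues sum to 8, which equals trace(L) = 2|E|.

x^5 - 8x^4 + 21x^3 - 20x^2 + 5x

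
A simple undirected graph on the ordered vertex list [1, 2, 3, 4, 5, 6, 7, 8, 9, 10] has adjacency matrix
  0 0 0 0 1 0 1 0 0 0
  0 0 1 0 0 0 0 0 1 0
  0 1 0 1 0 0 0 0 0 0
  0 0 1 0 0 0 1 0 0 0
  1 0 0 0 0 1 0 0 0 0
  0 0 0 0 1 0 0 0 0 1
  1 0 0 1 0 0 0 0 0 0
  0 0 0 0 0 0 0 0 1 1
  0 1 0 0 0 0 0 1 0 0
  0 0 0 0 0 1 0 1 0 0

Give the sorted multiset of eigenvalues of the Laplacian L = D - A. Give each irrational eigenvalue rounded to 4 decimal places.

[0, 0.3820, 0.3820, 1.3820, 1.3820, 2.6180, 2.6180, 3.6180, 3.6180, 4]

Reading degrees in the order [1, 2, 3, 4, 5, 6, 7, 8, 9, 10] gives [2, 2, 2, 2, 2, 2, 2, 2, 2, 2]; set D = diag(2, 2, 2, 2, 2, 2, 2, 2, 2, 2) and form L = D - A. The multiplicity of 0 as a Laplacian eigenvalue equals the number of connected components. There is one zero in the spectrum, matching the 1 component.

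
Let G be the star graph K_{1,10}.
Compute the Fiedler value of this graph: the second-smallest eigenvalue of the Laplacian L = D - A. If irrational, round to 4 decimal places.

1

The graph has 11 vertices and degree multiset [10, 1, 1, 1, 1, 1, 1, 1, 1, 1, 1]; D is the diagonal matrix of degrees and L = D - A. The smallest Laplacian eigenvalue is always 0. The next one, lambda_2 = 1, measures how hard the graph is to disconnect: larger values mean better connectivity. There is one zero in the spectrum, matching the 1 component. The eigenvalues sum to 20, which equals trace(L) = 2|E|.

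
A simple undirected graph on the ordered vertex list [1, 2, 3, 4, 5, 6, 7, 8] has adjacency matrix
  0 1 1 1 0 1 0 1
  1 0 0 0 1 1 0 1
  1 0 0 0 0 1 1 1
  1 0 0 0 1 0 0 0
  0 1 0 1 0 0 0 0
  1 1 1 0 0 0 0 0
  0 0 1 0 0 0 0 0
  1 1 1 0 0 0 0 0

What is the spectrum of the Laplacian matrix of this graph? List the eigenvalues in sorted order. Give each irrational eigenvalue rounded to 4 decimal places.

Reading degrees in the order [1, 2, 3, 4, 5, 6, 7, 8] gives [5, 4, 4, 2, 2, 3, 1, 3]; set D = diag(5, 4, 4, 2, 2, 3, 1, 3) and form L = D - A. The multiplicity of 0 as a Laplacian eigenvalue equals the number of connected components. The single zero eigenvalue shows the graph is connected. The eigenvalues sum to 24, which equals trace(L) = 2|E|.

[0, 0.7226, 1.4384, 2.6135, 3, 4.3865, 5.5616, 6.2774]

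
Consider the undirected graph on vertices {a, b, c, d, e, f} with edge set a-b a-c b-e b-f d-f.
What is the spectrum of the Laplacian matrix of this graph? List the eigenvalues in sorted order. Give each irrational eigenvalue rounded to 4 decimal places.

Each diagonal entry of L is the vertex degree and each off-diagonal entry is -1 where an edge is present, 0 otherwise; in the order [a, b, c, d, e, f] the diagonal is [2, 3, 1, 1, 1, 2]. Since every row of L sums to 0, the all-ones vector is in the kernel and 0 is an eigenvalue. There is one zero in the spectrum, matching the 1 component.

[0, 0.3820, 0.6972, 2, 2.6180, 4.3028]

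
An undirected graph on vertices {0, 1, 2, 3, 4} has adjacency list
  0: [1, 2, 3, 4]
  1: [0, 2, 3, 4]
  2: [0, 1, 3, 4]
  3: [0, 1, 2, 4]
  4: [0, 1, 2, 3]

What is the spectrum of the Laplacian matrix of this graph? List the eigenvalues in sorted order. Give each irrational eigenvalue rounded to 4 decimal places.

Each diagonal entry of L is the vertex degree and each off-diagonal entry is -1 where an edge is present, 0 otherwise; in the order [0, 1, 2, 3, 4] the diagonal is [4, 4, 4, 4, 4]. Since every row of L sums to 0, the all-ones vector is in the kernel and 0 is an eigenvalue. There is one zero in the spectrum, matching the 1 component.

[0, 5, 5, 5, 5]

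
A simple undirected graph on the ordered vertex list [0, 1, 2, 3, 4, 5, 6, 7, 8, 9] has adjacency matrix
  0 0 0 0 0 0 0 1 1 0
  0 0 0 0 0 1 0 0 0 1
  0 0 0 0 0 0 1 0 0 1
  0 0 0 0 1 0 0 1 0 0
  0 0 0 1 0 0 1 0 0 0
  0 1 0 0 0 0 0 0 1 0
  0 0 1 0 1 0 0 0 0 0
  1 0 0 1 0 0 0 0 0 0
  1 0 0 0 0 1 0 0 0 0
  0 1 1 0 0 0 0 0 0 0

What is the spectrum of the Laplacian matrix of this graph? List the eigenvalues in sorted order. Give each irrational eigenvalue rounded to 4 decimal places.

With the vertex order [0, 1, 2, 3, 4, 5, 6, 7, 8, 9], the degrees are [2, 2, 2, 2, 2, 2, 2, 2, 2, 2], giving D = diag(2, 2, 2, 2, 2, 2, 2, 2, 2, 2) and L = D - A. Diagonalising L (or applying a numerical eigensolver to the 10x10 matrix) gives the spectrum above. The single zero eigenvalue shows the graph is connected. The eigenvalues sum to 20, which equals trace(L) = 2|E|.

[0, 0.3820, 0.3820, 1.3820, 1.3820, 2.6180, 2.6180, 3.6180, 3.6180, 4]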